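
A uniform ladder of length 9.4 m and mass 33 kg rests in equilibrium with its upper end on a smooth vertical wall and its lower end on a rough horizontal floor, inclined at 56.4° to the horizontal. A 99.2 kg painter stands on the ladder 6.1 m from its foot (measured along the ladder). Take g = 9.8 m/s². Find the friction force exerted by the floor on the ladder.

f ≈ 527 N

Torques about the foot: N_wall · 9.4 sin 56.4° = 33×9.8×4.7 cos 56.4° + 99.2×9.8×6.1 cos 56.4° → N_wall = 526.58 N.
ΣF_x = 0: f_floor = N_wall = 526.58 N.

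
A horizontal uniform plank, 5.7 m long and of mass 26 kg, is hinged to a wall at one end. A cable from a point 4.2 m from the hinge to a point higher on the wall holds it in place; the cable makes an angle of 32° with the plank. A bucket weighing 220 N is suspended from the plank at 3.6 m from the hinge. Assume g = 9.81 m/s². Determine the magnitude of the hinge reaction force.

|H| ≈ 590 N

Take torques about the hinge: T sin 32° · 4.2 = 26×9.81×2.85 + 220×3.6 = 1518.9 N·m.
So T = 1518.9 / (0.5299 × 4.2) = 682.46 N.
ΣF_x = 0: H_x = T cos 32° = 578.76 N.
ΣF_y = 0: H_y = (26×9.81 + 220) − T sin 32° = 475.06 − 361.65 = 113.41 N.
|H| = √(H_x² + H_y²) = √((578.76)² + (113.41)²) = 589.76 N.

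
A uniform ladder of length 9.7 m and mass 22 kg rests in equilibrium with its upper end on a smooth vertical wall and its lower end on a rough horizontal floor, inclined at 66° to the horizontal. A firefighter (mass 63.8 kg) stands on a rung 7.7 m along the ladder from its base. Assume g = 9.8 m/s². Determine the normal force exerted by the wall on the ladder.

Torques about the foot: N_wall · 9.7 sin 66° = 22×9.8×4.85 cos 66° + 63.8×9.8×7.7 cos 66° → N_wall = 268.97 N.

N_wall ≈ 269 N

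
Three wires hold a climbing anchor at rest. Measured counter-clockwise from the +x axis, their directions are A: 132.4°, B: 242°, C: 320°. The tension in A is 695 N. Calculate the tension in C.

Resolve: ΣF_x = 695 cos 132.4° + T_B cos 242° + T_C cos 320° = 0.
        ΣF_y = 695 sin 132.4° + T_B sin 242° + T_C sin 320° = 0.
The known terms sum to (-468.6, 513.2) N, so -0.4695 T_B + 0.7660 T_C = 468.6 and -0.8829 T_B − 0.6428 T_C = -513.2.
Solving simultaneously: T_B = 93.97 N, T_C = 669.4 N.

T_C ≈ 669 N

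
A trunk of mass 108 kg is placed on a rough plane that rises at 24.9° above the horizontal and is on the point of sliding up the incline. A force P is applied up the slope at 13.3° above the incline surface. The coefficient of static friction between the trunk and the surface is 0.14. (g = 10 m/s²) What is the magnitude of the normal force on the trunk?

On the verge of sliding up the incline, friction equals μN and acts down the slope.
Perpendicular: N + P sin 13.3° = W cos 24.9° = 979.6 N.
Along incline: P cos 13.3° = W sin 24.9° + μN  with W sin 24.9° = 454.7 N.
Solving the pair for P and N: P = 588.7 N, N = 844.2 N (and f = μN = 118.2 N).

N ≈ 844 N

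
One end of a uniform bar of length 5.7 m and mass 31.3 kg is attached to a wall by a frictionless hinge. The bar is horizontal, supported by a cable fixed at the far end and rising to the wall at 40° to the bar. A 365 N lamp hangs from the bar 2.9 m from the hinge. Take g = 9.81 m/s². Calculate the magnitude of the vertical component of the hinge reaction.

|H_y| ≈ 333 N

Take torques about the hinge: T sin 40° · 5.7 = 31.3×9.81×2.85 + 365×2.9 = 1933.6 N·m.
So T = 1933.6 / (0.6428 × 5.7) = 527.75 N.
ΣF_y = 0: H_y = (31.3×9.81 + 365) − T sin 40° = 672.05 − 339.23 = 332.82 N.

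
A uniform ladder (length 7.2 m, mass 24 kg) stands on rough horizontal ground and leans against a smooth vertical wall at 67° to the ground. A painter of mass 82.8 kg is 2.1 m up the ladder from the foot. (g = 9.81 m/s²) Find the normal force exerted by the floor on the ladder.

ΣF_y = 0: N_floor = 24×9.81 + 82.8×9.81 = 1047.7 N.

N_floor ≈ 1050 N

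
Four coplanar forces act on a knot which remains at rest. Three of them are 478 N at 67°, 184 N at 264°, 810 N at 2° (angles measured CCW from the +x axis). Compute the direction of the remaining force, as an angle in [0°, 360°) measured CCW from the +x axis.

Sum the known components: ΣF_x = 977 N, ΣF_y = 285.3 N.
For equilibrium the remaining force must supply (−ΣF_x, −ΣF_y) = (-977, -285.3) N.
Magnitude = √((-977)² + (-285.3)²) = 1018 N; direction = atan2(-285.3, -977) = 196.3°.

θ ≈ 196°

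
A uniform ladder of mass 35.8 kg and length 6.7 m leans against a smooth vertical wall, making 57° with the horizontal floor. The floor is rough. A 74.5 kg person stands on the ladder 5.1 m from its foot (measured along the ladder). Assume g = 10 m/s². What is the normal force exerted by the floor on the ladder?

ΣF_y = 0: N_floor = 35.8×10 + 74.5×10 = 1103 N.

N_floor ≈ 1100 N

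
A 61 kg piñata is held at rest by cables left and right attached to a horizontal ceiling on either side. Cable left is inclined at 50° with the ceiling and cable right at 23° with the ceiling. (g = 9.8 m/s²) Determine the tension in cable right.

Weight W = 61 × 9.8 = 597.8 N acts straight down.
Horizontal: T_left cos 50° = T_right cos 23°  →  T_left = 1.432 T_right.
Vertical: T_left sin 50° + T_right sin 23° = 597.8.
Substituting the horizontal relation into the vertical equation gives 1.488 T_right = 597.8, so T_right = 401.8 N.

T_right ≈ 402 N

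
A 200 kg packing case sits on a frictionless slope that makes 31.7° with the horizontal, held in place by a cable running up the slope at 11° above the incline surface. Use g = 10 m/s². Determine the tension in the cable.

Take axes along and perpendicular to the incline. Weight components: W sin 31.7° = 1051 N down-slope, W cos 31.7° = 1702 N into the surface.
Along incline: T cos 11° = W sin 31.7° → T = 1071 N.
Perpendicular: N = W cos 31.7° − T sin 11° = 1497 N.

T ≈ 1070 N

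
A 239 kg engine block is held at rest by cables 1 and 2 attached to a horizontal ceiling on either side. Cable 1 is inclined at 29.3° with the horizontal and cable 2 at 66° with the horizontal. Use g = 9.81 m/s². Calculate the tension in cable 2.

T_2 ≈ 2050 N

Weight W = 239 × 9.81 = 2345 N acts straight down.
Horizontal: T_1 cos 29.3° = T_2 cos 66°  →  T_1 = 0.4664 T_2.
Vertical: T_1 sin 29.3° + T_2 sin 66° = 2345.
Substituting the horizontal relation into the vertical equation gives 1.142 T_2 = 2345, so T_2 = 2053 N.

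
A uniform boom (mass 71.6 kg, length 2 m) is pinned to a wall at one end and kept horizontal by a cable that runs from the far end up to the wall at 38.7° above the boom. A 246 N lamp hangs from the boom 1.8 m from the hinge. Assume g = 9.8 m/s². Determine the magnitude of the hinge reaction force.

|H| ≈ 807 N

Take torques about the hinge: T sin 38.7° · 2 = 71.6×9.8×1 + 246×1.8 = 1144.5 N·m.
So T = 1144.5 / (0.6252 × 2) = 915.23 N.
ΣF_x = 0: H_x = T cos 38.7° = 714.27 N.
ΣF_y = 0: H_y = (71.6×9.8 + 246) − T sin 38.7° = 947.68 − 572.24 = 375.44 N.
|H| = √(H_x² + H_y²) = √((714.27)² + (375.44)²) = 806.93 N.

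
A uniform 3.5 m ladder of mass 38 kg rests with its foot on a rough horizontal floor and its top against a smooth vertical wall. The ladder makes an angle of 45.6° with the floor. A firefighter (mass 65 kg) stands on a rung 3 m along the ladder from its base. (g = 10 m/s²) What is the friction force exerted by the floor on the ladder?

f ≈ 732 N

Torques about the foot: N_wall · 3.5 sin 45.6° = 38×10×1.75 cos 45.6° + 65×10×3 cos 45.6° → N_wall = 731.66 N.
ΣF_x = 0: f_floor = N_wall = 731.66 N.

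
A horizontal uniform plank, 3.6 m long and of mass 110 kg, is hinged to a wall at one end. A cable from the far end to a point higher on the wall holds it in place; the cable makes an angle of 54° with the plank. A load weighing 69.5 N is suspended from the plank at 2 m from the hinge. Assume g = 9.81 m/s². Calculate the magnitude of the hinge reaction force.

|H| ≈ 708 N

Take torques about the hinge: T sin 54° · 3.6 = 110×9.81×1.8 + 69.5×2 = 2081.4 N·m.
So T = 2081.4 / (0.8090 × 3.6) = 714.65 N.
ΣF_x = 0: H_x = T cos 54° = 420.06 N.
ΣF_y = 0: H_y = (110×9.81 + 69.5) − T sin 54° = 1148.6 − 578.16 = 570.44 N.
|H| = √(H_x² + H_y²) = √((420.06)² + (570.44)²) = 708.41 N.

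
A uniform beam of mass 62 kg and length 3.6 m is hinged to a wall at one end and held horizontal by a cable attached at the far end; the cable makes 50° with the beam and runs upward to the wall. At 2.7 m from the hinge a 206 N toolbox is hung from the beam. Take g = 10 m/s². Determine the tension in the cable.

Take torques about the hinge: T sin 50° · 3.6 = 62×10×1.8 + 206×2.7 = 1672.2 N·m.
So T = 1672.2 / (0.7660 × 3.6) = 606.36 N.

T ≈ 606 N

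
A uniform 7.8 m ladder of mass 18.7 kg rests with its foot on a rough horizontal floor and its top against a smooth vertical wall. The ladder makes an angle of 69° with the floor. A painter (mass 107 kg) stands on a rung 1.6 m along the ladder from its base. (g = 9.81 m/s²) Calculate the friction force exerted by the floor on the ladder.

f ≈ 118 N

Torques about the foot: N_wall · 7.8 sin 69° = 18.7×9.81×3.9 cos 69° + 107×9.81×1.6 cos 69° → N_wall = 117.86 N.
ΣF_x = 0: f_floor = N_wall = 117.86 N.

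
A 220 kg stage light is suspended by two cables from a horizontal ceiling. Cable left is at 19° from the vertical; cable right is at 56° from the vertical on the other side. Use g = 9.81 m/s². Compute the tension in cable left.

T_left ≈ 1850 N

Angles from the horizontal: cable left is 90° − 19° = 71°, cable right is 90° − 56° = 34°.
Weight W = 220 × 9.81 = 2158 N acts straight down.
Horizontal: T_left cos 71° = T_right cos 34°  →  T_right = 0.3927 T_left.
Vertical: T_left sin 71° + T_right sin 34° = 2158.
Substituting the horizontal relation into the vertical equation gives 1.165 T_left = 2158, so T_left = 1852 N.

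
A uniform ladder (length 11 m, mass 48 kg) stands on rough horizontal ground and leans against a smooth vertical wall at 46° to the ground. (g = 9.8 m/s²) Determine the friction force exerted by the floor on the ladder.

Torques about the foot: N_wall · 11 sin 46° = 48×9.8×5.5 cos 46° → N_wall = 227.13 N.
ΣF_x = 0: f_floor = N_wall = 227.13 N.

f ≈ 227 N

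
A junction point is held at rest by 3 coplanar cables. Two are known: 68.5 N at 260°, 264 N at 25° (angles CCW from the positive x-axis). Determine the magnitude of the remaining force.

F ≈ 232 N

Sum the known components: ΣF_x = 227.4 N, ΣF_y = 44.11 N.
For equilibrium the remaining force must supply (−ΣF_x, −ΣF_y) = (-227.4, -44.11) N.
Magnitude = √((-227.4)² + (-44.11)²) = 231.6 N; direction = atan2(-44.11, -227.4) = 191.0°.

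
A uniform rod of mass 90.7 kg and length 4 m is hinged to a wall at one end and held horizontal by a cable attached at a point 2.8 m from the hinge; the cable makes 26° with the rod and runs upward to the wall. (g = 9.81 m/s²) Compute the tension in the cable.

T ≈ 1450 N

Take torques about the hinge: T sin 26° · 2.8 = 90.7×9.81×2 = 1779.5 N·m.
So T = 1779.5 / (0.4384 × 2.8) = 1449.8 N.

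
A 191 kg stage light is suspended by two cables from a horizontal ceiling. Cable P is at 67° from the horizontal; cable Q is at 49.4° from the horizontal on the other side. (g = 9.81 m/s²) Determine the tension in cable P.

T_P ≈ 1360 N

Weight W = 191 × 9.81 = 1874 N acts straight down.
Horizontal: T_P cos 67° = T_Q cos 49.4°  →  T_Q = 0.6004 T_P.
Vertical: T_P sin 67° + T_Q sin 49.4° = 1874.
Substituting the horizontal relation into the vertical equation gives 1.376 T_P = 1874, so T_P = 1361 N.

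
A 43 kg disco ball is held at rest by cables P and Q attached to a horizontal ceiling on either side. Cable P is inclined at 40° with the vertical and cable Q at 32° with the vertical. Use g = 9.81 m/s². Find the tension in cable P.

Angles from the horizontal: cable P is 90° − 40° = 50°, cable Q is 90° − 32° = 58°.
Weight W = 43 × 9.81 = 421.8 N acts straight down.
Horizontal: T_P cos 50° = T_Q cos 58°  →  T_Q = 1.213 T_P.
Vertical: T_P sin 50° + T_Q sin 58° = 421.8.
Substituting the horizontal relation into the vertical equation gives 1.795 T_P = 421.8, so T_P = 235 N.

T_P ≈ 235 N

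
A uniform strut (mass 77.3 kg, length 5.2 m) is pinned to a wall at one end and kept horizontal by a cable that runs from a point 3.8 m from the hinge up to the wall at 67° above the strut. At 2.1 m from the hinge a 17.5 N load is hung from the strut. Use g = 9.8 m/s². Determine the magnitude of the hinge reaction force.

|H| ≈ 334 N

Take torques about the hinge: T sin 67° · 3.8 = 77.3×9.8×2.6 + 17.5×2.1 = 2006.4 N·m.
So T = 2006.4 / (0.9205 × 3.8) = 573.59 N.
ΣF_x = 0: H_x = T cos 67° = 224.12 N.
ΣF_y = 0: H_y = (77.3×9.8 + 17.5) − T sin 67° = 775.04 − 527.99 = 247.05 N.
|H| = √(H_x² + H_y²) = √((224.12)² + (247.05)²) = 333.56 N.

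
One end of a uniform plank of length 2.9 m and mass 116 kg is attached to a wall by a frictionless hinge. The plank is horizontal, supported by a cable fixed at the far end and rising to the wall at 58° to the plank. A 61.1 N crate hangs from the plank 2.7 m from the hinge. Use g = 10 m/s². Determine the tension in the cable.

T ≈ 751 N

Take torques about the hinge: T sin 58° · 2.9 = 116×10×1.45 + 61.1×2.7 = 1847 N·m.
So T = 1847 / (0.8480 × 2.9) = 751 N.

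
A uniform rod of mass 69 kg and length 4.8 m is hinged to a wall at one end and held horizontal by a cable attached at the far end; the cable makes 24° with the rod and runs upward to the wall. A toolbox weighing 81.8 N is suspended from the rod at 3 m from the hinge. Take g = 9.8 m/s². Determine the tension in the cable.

T ≈ 957 N

Take torques about the hinge: T sin 24° · 4.8 = 69×9.8×2.4 + 81.8×3 = 1868.3 N·m.
So T = 1868.3 / (0.4067 × 4.8) = 956.95 N.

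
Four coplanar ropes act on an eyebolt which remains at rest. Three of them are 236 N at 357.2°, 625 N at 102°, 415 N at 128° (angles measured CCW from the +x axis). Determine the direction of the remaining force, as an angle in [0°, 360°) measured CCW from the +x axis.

Sum the known components: ΣF_x = -149.7 N, ΣF_y = 926.8 N.
For equilibrium the remaining force must supply (−ΣF_x, −ΣF_y) = (149.7, -926.8) N.
Magnitude = √((149.7)² + (-926.8)²) = 938.9 N; direction = atan2(-926.8, 149.7) = 279.2°.

θ ≈ 279°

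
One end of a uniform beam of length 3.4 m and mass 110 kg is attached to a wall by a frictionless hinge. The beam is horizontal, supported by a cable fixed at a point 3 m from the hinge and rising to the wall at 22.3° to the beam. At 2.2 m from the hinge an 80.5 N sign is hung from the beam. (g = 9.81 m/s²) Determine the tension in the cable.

T ≈ 1770 N

Take torques about the hinge: T sin 22.3° · 3 = 110×9.81×1.7 + 80.5×2.2 = 2011.6 N·m.
So T = 2011.6 / (0.3795 × 3) = 1767.1 N.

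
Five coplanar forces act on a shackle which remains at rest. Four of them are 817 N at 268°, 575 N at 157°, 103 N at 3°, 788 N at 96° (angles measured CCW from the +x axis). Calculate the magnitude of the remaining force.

Sum the known components: ΣF_x = -537.3 N, ΣF_y = 197.2 N.
For equilibrium the remaining force must supply (−ΣF_x, −ΣF_y) = (537.3, -197.2) N.
Magnitude = √((537.3)² + (-197.2)²) = 572.4 N; direction = atan2(-197.2, 537.3) = 339.8°.

F ≈ 572 N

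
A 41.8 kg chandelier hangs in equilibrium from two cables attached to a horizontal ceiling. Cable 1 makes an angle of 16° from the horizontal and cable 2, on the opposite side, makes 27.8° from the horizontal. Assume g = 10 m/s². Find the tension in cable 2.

T_2 ≈ 581 N

Weight W = 41.8 × 10 = 418 N acts straight down.
Horizontal: T_1 cos 16° = T_2 cos 27.8°  →  T_1 = 0.9202 T_2.
Vertical: T_1 sin 16° + T_2 sin 27.8° = 418.
Substituting the horizontal relation into the vertical equation gives 0.72 T_2 = 418, so T_2 = 580.5 N.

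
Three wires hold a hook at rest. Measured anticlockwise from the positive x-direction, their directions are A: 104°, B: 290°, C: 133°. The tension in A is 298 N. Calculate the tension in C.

T_C ≈ 79.7 N

Resolve: ΣF_x = 298 cos 104° + T_B cos 290° + T_C cos 133° = 0.
        ΣF_y = 298 sin 104° + T_B sin 290° + T_C sin 133° = 0.
The known terms sum to (-72.09, 289.1) N, so 0.3420 T_B − 0.6820 T_C = 72.09 and -0.9397 T_B + 0.7314 T_C = -289.1.
Solving simultaneously: T_B = 369.8 N, T_C = 79.72 N.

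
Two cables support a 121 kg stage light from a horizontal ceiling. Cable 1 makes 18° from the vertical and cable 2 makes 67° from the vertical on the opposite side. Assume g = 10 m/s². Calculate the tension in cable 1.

T_1 ≈ 1120 N

Angles from the horizontal: cable 1 is 90° − 18° = 72°, cable 2 is 90° − 67° = 23°.
Weight W = 121 × 10 = 1210 N acts straight down.
Horizontal: T_1 cos 72° = T_2 cos 23°  →  T_2 = 0.3357 T_1.
Vertical: T_1 sin 72° + T_2 sin 23° = 1210.
Substituting the horizontal relation into the vertical equation gives 1.082 T_1 = 1210, so T_1 = 1118 N.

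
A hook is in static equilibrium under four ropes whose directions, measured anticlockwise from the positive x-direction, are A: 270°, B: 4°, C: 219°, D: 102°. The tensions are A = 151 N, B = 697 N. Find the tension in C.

Resolve: ΣF_x = 151 cos 270° + 697 cos 4° + T_C cos 219° + T_D cos 102° = 0.
        ΣF_y = 151 sin 270° + 697 sin 4° + T_C sin 219° + T_D sin 102° = 0.
The known terms sum to (695.3, -102.4) N, so -0.7771 T_C − 0.2079 T_D = -695.3 and -0.6293 T_C + 0.9781 T_D = 102.4.
Solving simultaneously: T_C = 739.4 N, T_D = 580.4 N.

T_C ≈ 739 N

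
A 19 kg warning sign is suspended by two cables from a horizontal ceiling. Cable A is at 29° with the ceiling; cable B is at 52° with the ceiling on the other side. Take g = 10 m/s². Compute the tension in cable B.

Weight W = 19 × 10 = 190 N acts straight down.
Horizontal: T_A cos 29° = T_B cos 52°  →  T_A = 0.7039 T_B.
Vertical: T_A sin 29° + T_B sin 52° = 190.
Substituting the horizontal relation into the vertical equation gives 1.129 T_B = 190, so T_B = 168.2 N.

T_B ≈ 168 N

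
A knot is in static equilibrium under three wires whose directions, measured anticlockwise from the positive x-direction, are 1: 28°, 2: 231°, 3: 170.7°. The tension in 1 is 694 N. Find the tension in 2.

Resolve: ΣF_x = 694 cos 28° + T_2 cos 231° + T_3 cos 170.7° = 0.
        ΣF_y = 694 sin 28° + T_2 sin 231° + T_3 sin 170.7° = 0.
The known terms sum to (612.8, 325.8) N, so -0.6293 T_2 − 0.9869 T_3 = -612.8 and -0.7771 T_2 + 0.1616 T_3 = -325.8.
Solving simultaneously: T_2 = 484.2 N, T_3 = 312.2 N.

T_2 ≈ 484 N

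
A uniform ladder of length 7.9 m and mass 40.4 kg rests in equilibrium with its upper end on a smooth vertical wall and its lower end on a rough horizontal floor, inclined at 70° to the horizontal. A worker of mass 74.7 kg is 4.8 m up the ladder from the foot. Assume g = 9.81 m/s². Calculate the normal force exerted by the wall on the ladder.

N_wall ≈ 234 N

Torques about the foot: N_wall · 7.9 sin 70° = 40.4×9.81×3.95 cos 70° + 74.7×9.81×4.8 cos 70° → N_wall = 234.18 N.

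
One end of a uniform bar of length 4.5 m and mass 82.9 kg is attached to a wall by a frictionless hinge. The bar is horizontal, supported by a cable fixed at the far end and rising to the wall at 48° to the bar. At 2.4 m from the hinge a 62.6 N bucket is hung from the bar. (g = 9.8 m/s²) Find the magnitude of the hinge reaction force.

Take torques about the hinge: T sin 48° · 4.5 = 82.9×9.8×2.25 + 62.6×2.4 = 1978.2 N·m.
So T = 1978.2 / (0.7431 × 4.5) = 591.54 N.
ΣF_x = 0: H_x = T cos 48° = 395.81 N.
ΣF_y = 0: H_y = (82.9×9.8 + 62.6) − T sin 48° = 875.02 − 439.6 = 435.42 N.
|H| = √(H_x² + H_y²) = √((395.81)² + (435.42)²) = 588.44 N.

|H| ≈ 588 N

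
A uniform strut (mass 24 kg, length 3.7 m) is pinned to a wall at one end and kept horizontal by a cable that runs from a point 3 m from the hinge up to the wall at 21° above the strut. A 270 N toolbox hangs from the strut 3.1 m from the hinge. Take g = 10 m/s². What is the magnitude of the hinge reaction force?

|H| ≈ 1120 N

Take torques about the hinge: T sin 21° · 3 = 24×10×1.85 + 270×3.1 = 1281 N·m.
So T = 1281 / (0.3584 × 3) = 1191.5 N.
ΣF_x = 0: H_x = T cos 21° = 1112.4 N.
ΣF_y = 0: H_y = (24×10 + 270) − T sin 21° = 510 − 427 = 83 N.
|H| = √(H_x² + H_y²) = √((1112.4)² + (83)²) = 1115.5 N.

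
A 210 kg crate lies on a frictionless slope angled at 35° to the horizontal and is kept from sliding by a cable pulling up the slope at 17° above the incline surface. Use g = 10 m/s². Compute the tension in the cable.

T ≈ 1260 N

Take axes along and perpendicular to the incline. Weight components: W sin 35° = 1205 N down-slope, W cos 35° = 1720 N into the surface.
Along incline: T cos 17° = W sin 35° → T = 1260 N.
Perpendicular: N = W cos 35° − T sin 17° = 1352 N.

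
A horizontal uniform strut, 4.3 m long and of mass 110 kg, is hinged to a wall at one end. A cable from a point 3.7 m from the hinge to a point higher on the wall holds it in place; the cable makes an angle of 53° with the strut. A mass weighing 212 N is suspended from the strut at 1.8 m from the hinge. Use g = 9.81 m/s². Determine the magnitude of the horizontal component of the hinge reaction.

H_x ≈ 550 N

Take torques about the hinge: T sin 53° · 3.7 = 110×9.81×2.15 + 212×1.8 = 2701.7 N·m.
So T = 2701.7 / (0.7986 × 3.7) = 914.28 N.
ΣF_x = 0: H_x = T cos 53° = 550.23 N.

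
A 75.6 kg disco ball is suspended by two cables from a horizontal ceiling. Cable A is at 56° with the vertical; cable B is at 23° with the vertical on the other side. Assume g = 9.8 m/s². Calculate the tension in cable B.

Angles from the horizontal: cable A is 90° − 56° = 34°, cable B is 90° − 23° = 67°.
Weight W = 75.6 × 9.8 = 740.9 N acts straight down.
Horizontal: T_A cos 34° = T_B cos 67°  →  T_A = 0.4713 T_B.
Vertical: T_A sin 34° + T_B sin 67° = 740.9.
Substituting the horizontal relation into the vertical equation gives 1.184 T_B = 740.9, so T_B = 625.7 N.

T_B ≈ 626 N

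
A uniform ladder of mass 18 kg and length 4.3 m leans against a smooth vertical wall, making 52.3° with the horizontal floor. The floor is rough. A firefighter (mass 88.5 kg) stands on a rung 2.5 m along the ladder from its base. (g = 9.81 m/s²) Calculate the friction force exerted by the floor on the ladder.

f ≈ 458 N

Torques about the foot: N_wall · 4.3 sin 52.3° = 18×9.81×2.15 cos 52.3° + 88.5×9.81×2.5 cos 52.3° → N_wall = 458.36 N.
ΣF_x = 0: f_floor = N_wall = 458.36 N.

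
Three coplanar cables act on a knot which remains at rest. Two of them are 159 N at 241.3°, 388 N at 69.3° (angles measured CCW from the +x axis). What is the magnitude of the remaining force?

Sum the known components: ΣF_x = 60.79 N, ΣF_y = 223.5 N.
For equilibrium the remaining force must supply (−ΣF_x, −ΣF_y) = (-60.79, -223.5) N.
Magnitude = √((-60.79)² + (-223.5)²) = 231.6 N; direction = atan2(-223.5, -60.79) = 254.8°.

F ≈ 232 N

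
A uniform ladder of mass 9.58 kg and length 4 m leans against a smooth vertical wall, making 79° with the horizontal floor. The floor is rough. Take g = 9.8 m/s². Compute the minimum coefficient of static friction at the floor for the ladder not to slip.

μ_min ≈ 0.0972

ΣF_y = 0: N_floor = 9.58×9.8 = 93.884 N.
Torques about the foot: N_wall · 4 sin 79° = 9.58×9.8×2 cos 79° → N_wall = 9.1246 N.
ΣF_x = 0: f_floor = N_wall = 9.1246 N.
μ_min = f_floor / N_floor = 9.1246 / 93.884 = 0.09719.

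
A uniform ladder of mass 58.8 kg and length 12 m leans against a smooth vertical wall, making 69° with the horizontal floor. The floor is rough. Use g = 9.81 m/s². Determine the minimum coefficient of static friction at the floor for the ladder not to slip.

μ_min ≈ 0.192

ΣF_y = 0: N_floor = 58.8×9.81 = 576.83 N.
Torques about the foot: N_wall · 12 sin 69° = 58.8×9.81×6 cos 69° → N_wall = 110.71 N.
ΣF_x = 0: f_floor = N_wall = 110.71 N.
μ_min = f_floor / N_floor = 110.71 / 576.83 = 0.1919.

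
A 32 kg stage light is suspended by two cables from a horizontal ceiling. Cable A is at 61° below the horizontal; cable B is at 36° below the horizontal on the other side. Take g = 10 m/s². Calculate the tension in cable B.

Weight W = 32 × 10 = 320 N acts straight down.
Horizontal: T_A cos 61° = T_B cos 36°  →  T_A = 1.669 T_B.
Vertical: T_A sin 61° + T_B sin 36° = 320.
Substituting the horizontal relation into the vertical equation gives 2.047 T_B = 320, so T_B = 156.3 N.

T_B ≈ 156 N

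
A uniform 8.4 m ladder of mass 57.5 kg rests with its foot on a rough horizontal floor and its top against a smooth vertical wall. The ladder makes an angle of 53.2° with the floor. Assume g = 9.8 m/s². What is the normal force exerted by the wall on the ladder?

N_wall ≈ 211 N

Torques about the foot: N_wall · 8.4 sin 53.2° = 57.5×9.8×4.2 cos 53.2° → N_wall = 210.78 N.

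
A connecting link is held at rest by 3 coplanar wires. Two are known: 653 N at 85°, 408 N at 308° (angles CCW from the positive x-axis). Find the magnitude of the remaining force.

F ≈ 451 N

Sum the known components: ΣF_x = 308.1 N, ΣF_y = 329 N.
For equilibrium the remaining force must supply (−ΣF_x, −ΣF_y) = (-308.1, -329) N.
Magnitude = √((-308.1)² + (-329)²) = 450.7 N; direction = atan2(-329, -308.1) = 226.9°.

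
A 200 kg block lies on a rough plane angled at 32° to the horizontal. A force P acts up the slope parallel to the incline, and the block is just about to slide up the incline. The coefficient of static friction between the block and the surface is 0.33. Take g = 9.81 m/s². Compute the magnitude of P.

P ≈ 1590 N

On the verge of sliding up the incline, friction equals μN and acts down the slope.
Perpendicular: N + P sin 0° = W cos 32° = 1664 N.
Along incline: P cos 0° = W sin 32° + μN  with W sin 32° = 1040 N.
Solving the pair for P and N: P = 1589 N, N = 1664 N (and f = μN = 549.1 N).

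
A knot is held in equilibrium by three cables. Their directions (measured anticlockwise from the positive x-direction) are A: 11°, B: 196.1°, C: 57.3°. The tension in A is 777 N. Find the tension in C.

Resolve: ΣF_x = 777 cos 11° + T_B cos 196.1° + T_C cos 57.3° = 0.
        ΣF_y = 777 sin 11° + T_B sin 196.1° + T_C sin 57.3° = 0.
The known terms sum to (762.7, 148.3) N, so -0.9608 T_B + 0.5402 T_C = -762.7 and -0.2773 T_B + 0.8415 T_C = -148.3.
Solving simultaneously: T_B = 852.8 N, T_C = 104.9 N.

T_C ≈ 105 N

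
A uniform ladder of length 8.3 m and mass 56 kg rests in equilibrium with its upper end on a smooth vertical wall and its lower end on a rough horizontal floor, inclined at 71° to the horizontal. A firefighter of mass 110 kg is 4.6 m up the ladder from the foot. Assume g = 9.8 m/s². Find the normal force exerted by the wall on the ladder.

Torques about the foot: N_wall · 8.3 sin 71° = 56×9.8×4.15 cos 71° + 110×9.8×4.6 cos 71° → N_wall = 300.2 N.

N_wall ≈ 300 N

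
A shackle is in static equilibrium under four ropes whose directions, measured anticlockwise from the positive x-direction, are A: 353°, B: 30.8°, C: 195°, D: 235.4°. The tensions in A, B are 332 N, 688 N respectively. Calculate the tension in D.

T_D ≈ 97.1 N

Resolve: ΣF_x = 332 cos 353° + 688 cos 30.8° + T_C cos 195° + T_D cos 235.4° = 0.
        ΣF_y = 332 sin 353° + 688 sin 30.8° + T_C sin 195° + T_D sin 235.4° = 0.
The known terms sum to (920.5, 311.8) N, so -0.9659 T_C − 0.5678 T_D = -920.5 and -0.2588 T_C − 0.8231 T_D = -311.8.
Solving simultaneously: T_C = 895.9 N, T_D = 97.14 N.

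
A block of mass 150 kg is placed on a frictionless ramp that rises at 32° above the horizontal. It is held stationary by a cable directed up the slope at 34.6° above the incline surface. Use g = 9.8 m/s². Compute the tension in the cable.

T ≈ 946 N

Take axes along and perpendicular to the incline. Weight components: W sin 32° = 779 N down-slope, W cos 32° = 1247 N into the surface.
Along incline: T cos 34.6° = W sin 32° → T = 946.4 N.
Perpendicular: N = W cos 32° − T sin 34.6° = 709.2 N.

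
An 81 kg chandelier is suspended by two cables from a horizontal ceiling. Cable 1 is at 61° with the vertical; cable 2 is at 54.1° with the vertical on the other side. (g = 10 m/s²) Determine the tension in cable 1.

T_1 ≈ 725 N

Angles from the horizontal: cable 1 is 90° − 61° = 29°, cable 2 is 90° − 54.1° = 35.9°.
Weight W = 81 × 10 = 810 N acts straight down.
Horizontal: T_1 cos 29° = T_2 cos 35.9°  →  T_2 = 1.08 T_1.
Vertical: T_1 sin 29° + T_2 sin 35.9° = 810.
Substituting the horizontal relation into the vertical equation gives 1.118 T_1 = 810, so T_1 = 724.6 N.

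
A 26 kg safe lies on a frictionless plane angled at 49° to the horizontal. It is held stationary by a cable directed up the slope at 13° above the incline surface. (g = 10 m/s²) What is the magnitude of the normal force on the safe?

N ≈ 125 N

Take axes along and perpendicular to the incline. Weight components: W sin 49° = 196.2 N down-slope, W cos 49° = 170.6 N into the surface.
Along incline: T cos 13° = W sin 49° → T = 201.4 N.
Perpendicular: N = W cos 49° − T sin 13° = 125.3 N.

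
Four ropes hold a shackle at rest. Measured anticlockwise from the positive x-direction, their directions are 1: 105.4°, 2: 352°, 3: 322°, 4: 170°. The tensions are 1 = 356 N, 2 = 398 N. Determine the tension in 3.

Resolve: ΣF_x = 356 cos 105.4° + 398 cos 352° + T_3 cos 322° + T_4 cos 170° = 0.
        ΣF_y = 356 sin 105.4° + 398 sin 352° + T_3 sin 322° + T_4 sin 170° = 0.
The known terms sum to (299.6, 287.8) N, so 0.7880 T_3 − 0.9848 T_4 = -299.6 and -0.6157 T_3 + 0.1736 T_4 = -287.8.
Solving simultaneously: T_3 = 714.6 N, T_4 = 876 N.

T_3 ≈ 715 N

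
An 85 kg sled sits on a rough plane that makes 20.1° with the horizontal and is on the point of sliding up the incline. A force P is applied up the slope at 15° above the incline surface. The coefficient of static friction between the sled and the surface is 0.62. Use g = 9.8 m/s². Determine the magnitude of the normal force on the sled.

On the verge of sliding up the incline, friction equals μN and acts down the slope.
Perpendicular: N + P sin 15° = W cos 20.1° = 782.3 N.
Along incline: P cos 15° = W sin 20.1° + μN  with W sin 20.1° = 286.3 N.
Solving the pair for P and N: P = 684.7 N, N = 605 N (and f = μN = 375.1 N).

N ≈ 605 N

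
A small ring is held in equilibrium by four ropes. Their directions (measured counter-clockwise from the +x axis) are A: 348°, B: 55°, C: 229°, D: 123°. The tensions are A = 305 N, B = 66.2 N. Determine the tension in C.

T_C ≈ 288 N

Resolve: ΣF_x = 305 cos 348° + 66.2 cos 55° + T_C cos 229° + T_D cos 123° = 0.
        ΣF_y = 305 sin 348° + 66.2 sin 55° + T_C sin 229° + T_D sin 123° = 0.
The known terms sum to (336.3, -9.185) N, so -0.6561 T_C − 0.5446 T_D = -336.3 and -0.7547 T_C + 0.8387 T_D = 9.185.
Solving simultaneously: T_C = 288.2 N, T_D = 270.3 N.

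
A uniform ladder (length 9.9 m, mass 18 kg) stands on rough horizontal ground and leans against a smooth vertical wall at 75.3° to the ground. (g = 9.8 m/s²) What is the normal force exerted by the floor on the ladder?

ΣF_y = 0: N_floor = 18×9.8 = 176.4 N.

N_floor ≈ 176 N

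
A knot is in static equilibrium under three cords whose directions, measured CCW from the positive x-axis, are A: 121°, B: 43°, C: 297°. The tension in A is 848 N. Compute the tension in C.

Resolve: ΣF_x = 848 cos 121° + T_B cos 43° + T_C cos 297° = 0.
        ΣF_y = 848 sin 121° + T_B sin 43° + T_C sin 297° = 0.
The known terms sum to (-436.8, 726.9) N, so 0.7314 T_B + 0.4540 T_C = 436.8 and 0.6820 T_B − 0.8910 T_C = -726.9.
Solving simultaneously: T_B = 61.54 N, T_C = 862.9 N.

T_C ≈ 863 N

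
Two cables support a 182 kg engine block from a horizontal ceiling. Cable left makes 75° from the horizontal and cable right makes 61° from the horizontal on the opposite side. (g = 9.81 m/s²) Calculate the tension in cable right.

T_right ≈ 665 N

Weight W = 182 × 9.81 = 1785 N acts straight down.
Horizontal: T_left cos 75° = T_right cos 61°  →  T_left = 1.873 T_right.
Vertical: T_left sin 75° + T_right sin 61° = 1785.
Substituting the horizontal relation into the vertical equation gives 2.684 T_right = 1785, so T_right = 665.2 N.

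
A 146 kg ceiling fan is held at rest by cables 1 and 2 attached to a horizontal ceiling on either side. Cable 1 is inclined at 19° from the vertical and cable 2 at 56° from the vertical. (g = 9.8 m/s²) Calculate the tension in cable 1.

Angles from the horizontal: cable 1 is 90° − 19° = 71°, cable 2 is 90° − 56° = 34°.
Weight W = 146 × 9.8 = 1431 N acts straight down.
Horizontal: T_1 cos 71° = T_2 cos 34°  →  T_2 = 0.3927 T_1.
Vertical: T_1 sin 71° + T_2 sin 34° = 1431.
Substituting the horizontal relation into the vertical equation gives 1.165 T_1 = 1431, so T_1 = 1228 N.

T_1 ≈ 1230 N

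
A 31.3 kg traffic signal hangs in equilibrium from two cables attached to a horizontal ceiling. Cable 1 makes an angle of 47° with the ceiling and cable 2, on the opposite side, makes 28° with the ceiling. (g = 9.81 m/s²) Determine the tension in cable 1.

Weight W = 31.3 × 9.81 = 307.1 N acts straight down.
Horizontal: T_1 cos 47° = T_2 cos 28°  →  T_2 = 0.7724 T_1.
Vertical: T_1 sin 47° + T_2 sin 28° = 307.1.
Substituting the horizontal relation into the vertical equation gives 1.094 T_1 = 307.1, so T_1 = 280.7 N.

T_1 ≈ 281 N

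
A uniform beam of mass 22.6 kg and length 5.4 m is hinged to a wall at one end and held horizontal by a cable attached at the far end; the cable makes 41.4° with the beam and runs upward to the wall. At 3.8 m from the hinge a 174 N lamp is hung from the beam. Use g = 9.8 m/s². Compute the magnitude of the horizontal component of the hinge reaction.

Take torques about the hinge: T sin 41.4° · 5.4 = 22.6×9.8×2.7 + 174×3.8 = 1259.2 N·m.
So T = 1259.2 / (0.6613 × 5.4) = 352.61 N.
ΣF_x = 0: H_x = T cos 41.4° = 264.5 N.

H_x ≈ 264 N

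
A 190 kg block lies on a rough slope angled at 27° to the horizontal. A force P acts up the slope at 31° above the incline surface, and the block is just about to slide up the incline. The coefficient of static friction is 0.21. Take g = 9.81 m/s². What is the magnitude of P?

P ≈ 1240 N

On the verge of sliding up the incline, friction equals μN and acts down the slope.
Perpendicular: N + P sin 31° = W cos 27° = 1661 N.
Along incline: P cos 31° = W sin 27° + μN  with W sin 27° = 846.2 N.
Solving the pair for P and N: P = 1238 N, N = 1023 N (and f = μN = 214.9 N).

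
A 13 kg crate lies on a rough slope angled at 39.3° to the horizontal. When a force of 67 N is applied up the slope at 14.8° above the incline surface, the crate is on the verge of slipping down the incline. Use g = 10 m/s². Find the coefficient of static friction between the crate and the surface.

On the verge of sliding down the incline, friction is at its maximum μN and acts up the slope.
Perpendicular to incline: N = W cos 39.3° − P sin 14.8° = 100.6 − 17.11 = 83.48 N.
Along incline: P cos 14.8° + μN = W sin 39.3° → μ = (W sin 39.3° − P cos 14.8°) / N = 0.2104.

μ ≈ 0.210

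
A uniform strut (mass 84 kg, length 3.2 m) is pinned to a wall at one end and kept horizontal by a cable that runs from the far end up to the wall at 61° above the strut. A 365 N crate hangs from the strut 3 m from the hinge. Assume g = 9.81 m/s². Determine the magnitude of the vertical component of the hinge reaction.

|H_y| ≈ 435 N

Take torques about the hinge: T sin 61° · 3.2 = 84×9.81×1.6 + 365×3 = 2413.5 N·m.
So T = 2413.5 / (0.8746 × 3.2) = 862.33 N.
ΣF_y = 0: H_y = (84×9.81 + 365) − T sin 61° = 1189 − 754.21 = 434.83 N.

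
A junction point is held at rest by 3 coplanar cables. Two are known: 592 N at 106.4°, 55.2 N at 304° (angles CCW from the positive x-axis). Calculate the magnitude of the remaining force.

Sum the known components: ΣF_x = -136.3 N, ΣF_y = 522.2 N.
For equilibrium the remaining force must supply (−ΣF_x, −ΣF_y) = (136.3, -522.2) N.
Magnitude = √((136.3)² + (-522.2)²) = 539.6 N; direction = atan2(-522.2, 136.3) = 284.6°.

F ≈ 540 N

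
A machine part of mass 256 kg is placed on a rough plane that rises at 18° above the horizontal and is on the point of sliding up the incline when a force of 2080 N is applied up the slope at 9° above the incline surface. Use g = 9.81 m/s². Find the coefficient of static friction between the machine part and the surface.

On the verge of sliding up the incline, friction is at its maximum μN and acts down the slope.
Perpendicular to incline: N = W cos 18° − P sin 9° = 2388 − 325.4 = 2063 N.
Along incline: P cos 9° − μN = W sin 18° → μ = −(W sin 18° − P cos 9°) / N = 0.6196.

μ ≈ 0.620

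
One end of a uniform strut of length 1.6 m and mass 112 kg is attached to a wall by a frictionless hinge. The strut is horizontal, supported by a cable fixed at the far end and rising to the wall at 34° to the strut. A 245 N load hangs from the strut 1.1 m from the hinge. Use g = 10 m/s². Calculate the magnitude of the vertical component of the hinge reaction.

|H_y| ≈ 637 N

Take torques about the hinge: T sin 34° · 1.6 = 112×10×0.8 + 245×1.1 = 1165.5 N·m.
So T = 1165.5 / (0.5592 × 1.6) = 1302.7 N.
ΣF_y = 0: H_y = (112×10 + 245) − T sin 34° = 1365 − 728.44 = 636.56 N.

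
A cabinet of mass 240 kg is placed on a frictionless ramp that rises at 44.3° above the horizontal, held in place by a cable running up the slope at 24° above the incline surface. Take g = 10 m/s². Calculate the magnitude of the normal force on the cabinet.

Take axes along and perpendicular to the incline. Weight components: W sin 44.3° = 1676 N down-slope, W cos 44.3° = 1718 N into the surface.
Along incline: T cos 24° = W sin 44.3° → T = 1835 N.
Perpendicular: N = W cos 44.3° − T sin 24° = 971.4 N.

N ≈ 971 N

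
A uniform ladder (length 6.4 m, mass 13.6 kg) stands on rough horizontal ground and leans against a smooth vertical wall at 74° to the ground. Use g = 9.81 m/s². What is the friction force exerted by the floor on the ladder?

f ≈ 19.1 N

Torques about the foot: N_wall · 6.4 sin 74° = 13.6×9.81×3.2 cos 74° → N_wall = 19.128 N.
ΣF_x = 0: f_floor = N_wall = 19.128 N.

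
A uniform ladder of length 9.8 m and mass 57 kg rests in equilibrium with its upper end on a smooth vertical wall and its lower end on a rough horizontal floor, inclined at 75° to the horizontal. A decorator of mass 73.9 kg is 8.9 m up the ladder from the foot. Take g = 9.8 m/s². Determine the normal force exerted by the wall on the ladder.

Torques about the foot: N_wall · 9.8 sin 75° = 57×9.8×4.9 cos 75° + 73.9×9.8×8.9 cos 75° → N_wall = 251.07 N.

N_wall ≈ 251 N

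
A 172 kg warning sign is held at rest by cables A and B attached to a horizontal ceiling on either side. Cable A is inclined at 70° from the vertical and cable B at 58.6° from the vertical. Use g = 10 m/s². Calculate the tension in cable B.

Angles from the horizontal: cable A is 90° − 70° = 20°, cable B is 90° − 58.6° = 31.4°.
Weight W = 172 × 10 = 1720 N acts straight down.
Horizontal: T_A cos 20° = T_B cos 31.4°  →  T_A = 0.9083 T_B.
Vertical: T_A sin 20° + T_B sin 31.4° = 1720.
Substituting the horizontal relation into the vertical equation gives 0.8317 T_B = 1720, so T_B = 2068 N.

T_B ≈ 2070 N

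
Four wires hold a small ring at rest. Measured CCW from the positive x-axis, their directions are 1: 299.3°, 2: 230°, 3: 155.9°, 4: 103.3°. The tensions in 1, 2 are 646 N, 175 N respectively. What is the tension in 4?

Resolve: ΣF_x = 646 cos 299.3° + 175 cos 230° + T_3 cos 155.9° + T_4 cos 103.3° = 0.
        ΣF_y = 646 sin 299.3° + 175 sin 230° + T_3 sin 155.9° + T_4 sin 103.3° = 0.
The known terms sum to (203.7, -697.4) N, so -0.9128 T_3 − 0.2300 T_4 = -203.7 and 0.4083 T_3 + 0.9732 T_4 = 697.4.
Solving simultaneously: T_3 = 47.52 N, T_4 = 696.7 N.

T_4 ≈ 697 N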